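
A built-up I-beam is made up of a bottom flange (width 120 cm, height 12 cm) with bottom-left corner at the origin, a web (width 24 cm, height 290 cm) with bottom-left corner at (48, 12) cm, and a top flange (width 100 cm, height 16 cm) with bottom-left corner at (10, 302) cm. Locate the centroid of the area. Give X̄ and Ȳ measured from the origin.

bottom flange: A = 120 × 12 = 1440.00, centroid at (60.00, 6.00).
web: A = 24 × 290 = 6960.00, centroid at (60.00, 157.00).
top flange: A = 100 × 16 = 1600.00, centroid at (60.00, 310.00).
ΣA = 10000.00 cm²
ΣAX̄ = (1440.00)(60.00) + (6960.00)(60.00) + (1600.00)(60.00) = 600000.00 cm³
ΣAȲ = (1440.00)(6.00) + (6960.00)(157.00) + (1600.00)(310.00) = 1597360.00 cm³
X̄ = 600000.00 / 10000.00 = 60.00 cm
Ȳ = 1597360.00 / 10000.00 = 159.74 cm

X̄ = 60.00 cm, Ȳ = 159.74 cm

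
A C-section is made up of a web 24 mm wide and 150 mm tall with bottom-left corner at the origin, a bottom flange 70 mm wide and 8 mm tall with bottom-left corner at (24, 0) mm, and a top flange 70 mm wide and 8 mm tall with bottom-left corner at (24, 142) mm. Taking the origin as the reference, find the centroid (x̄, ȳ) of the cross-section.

web: A = 24 × 150 = 3600.00, centroid at (12.00, 75.00).
bottom flange: A = 70 × 8 = 560.00, centroid at (59.00, 4.00).
top flange: A = 70 × 8 = 560.00, centroid at (59.00, 146.00).
ΣA = 4720.00 mm², ΣAx̄ = 109280.00 mm³, ΣAȳ = 354000.00 mm³.
x̄ = 109280.00/4720.00 = 23.15 mm; ȳ = 354000.00/4720.00 = 75.00 mm.

x̄ = 23.15 mm, ȳ = 75.00 mm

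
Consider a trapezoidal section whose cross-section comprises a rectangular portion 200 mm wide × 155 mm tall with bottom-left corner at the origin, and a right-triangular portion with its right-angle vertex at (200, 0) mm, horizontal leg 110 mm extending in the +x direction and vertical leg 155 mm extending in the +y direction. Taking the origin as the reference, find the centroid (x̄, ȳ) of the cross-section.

Part | A | x̄ᵢ | ȳᵢ | A·x̄ᵢ | A·ȳᵢ
rectangular portion | 31000.00 | 100.00 | 77.50 | 3100000.00 | 2402500.00
triangular portion | 8525.00 | 236.67 | 51.67 | 2017583.33 | 440458.33
Σ | 39525.00 |  |  | 5117583.33 | 2842958.33
x̄ = 5117583.33 / 39525.00 = 129.48 mm
ȳ = 2842958.33 / 39525.00 = 71.93 mm

x̄ = 129.48 mm, ȳ = 71.93 mm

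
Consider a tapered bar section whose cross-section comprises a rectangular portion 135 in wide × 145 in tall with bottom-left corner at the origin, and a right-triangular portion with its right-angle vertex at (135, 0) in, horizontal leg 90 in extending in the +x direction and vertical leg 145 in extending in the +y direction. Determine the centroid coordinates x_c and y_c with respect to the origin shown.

rectangular portion: A = 135 × 145 = 19575.00, centroid at (67.50, 72.50).
triangular portion: A = ½·90·145 = 6525.00, centroid at (165.00, 48.33).
ΣA = 26100.00 in², ΣAx_c = 2397937.50 in³, ΣAy_c = 1734562.50 in³.
x_c = 2397937.50/26100.00 = 91.88 in; y_c = 1734562.50/26100.00 = 66.46 in.

x_c = 91.88 in, y_c = 66.46 in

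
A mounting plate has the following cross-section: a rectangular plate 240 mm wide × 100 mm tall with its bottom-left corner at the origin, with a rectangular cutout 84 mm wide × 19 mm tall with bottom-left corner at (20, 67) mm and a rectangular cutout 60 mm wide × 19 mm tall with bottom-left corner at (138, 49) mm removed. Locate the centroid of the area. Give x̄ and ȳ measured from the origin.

plate: A = 240 × 100 = 24000.00, centroid at (120.00, 50.00).
hole 1: A = −(84 × 19) = -1596.00, centroid at (62.00, 76.50).
hole 2: A = −(60 × 19) = -1140.00, centroid at (168.00, 58.50).
ΣA = 21264.00 mm², ΣAx̄ = 2589528.00 mm³, ΣAȳ = 1011216.00 mm³.
x̄ = 2589528.00/21264.00 = 121.78 mm; ȳ = 1011216.00/21264.00 = 47.56 mm.

x̄ = 121.78 mm, ȳ = 47.56 mm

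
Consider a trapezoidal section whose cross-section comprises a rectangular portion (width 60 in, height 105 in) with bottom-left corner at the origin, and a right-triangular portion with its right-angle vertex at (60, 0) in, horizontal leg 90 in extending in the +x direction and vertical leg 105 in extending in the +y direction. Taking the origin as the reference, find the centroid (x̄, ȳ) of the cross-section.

Part | A | x̄ᵢ | ȳᵢ | A·x̄ᵢ | A·ȳᵢ
rectangular portion | 6300.00 | 30.00 | 52.50 | 189000.00 | 330750.00
triangular portion | 4725.00 | 90.00 | 35.00 | 425250.00 | 165375.00
Σ | 11025.00 |  |  | 614250.00 | 496125.00
x̄ = 614250.00 / 11025.00 = 55.71 in
ȳ = 496125.00 / 11025.00 = 45.00 in

x̄ = 55.71 in, ȳ = 45.00 in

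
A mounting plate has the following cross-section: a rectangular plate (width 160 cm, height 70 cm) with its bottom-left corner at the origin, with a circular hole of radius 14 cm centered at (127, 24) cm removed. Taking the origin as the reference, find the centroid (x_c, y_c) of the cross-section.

x_c = 77.27 cm, y_c = 35.64 cm

plate: A = 160 × 70 = 11200.00, centroid at (80.00, 35.00).
hole: A = −π·14² = -615.75, centroid at (127.00, 24.00).
ΣA = 10584.25 cm²
ΣAx_c = (11200.00)(80.00) + (-615.75)(127.00) = 817799.48 cm³
ΣAy_c = (11200.00)(35.00) + (-615.75)(24.00) = 377221.95 cm³
x_c = 817799.48 / 10584.25 = 77.27 cm
y_c = 377221.95 / 10584.25 = 35.64 cm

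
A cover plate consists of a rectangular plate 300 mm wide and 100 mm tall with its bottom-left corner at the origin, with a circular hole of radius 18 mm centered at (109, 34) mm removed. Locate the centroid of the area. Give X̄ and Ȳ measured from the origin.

plate: A = 300 × 100 = 30000.00, centroid at (150.00, 50.00).
hole: A = −π·18² = -1017.88, centroid at (109.00, 34.00).
ΣA = 28982.12 mm²
ΣAX̄ = (30000.00)(150.00) + (-1017.88)(109.00) = 4389051.51 mm³
ΣAȲ = (30000.00)(50.00) + (-1017.88)(34.00) = 1465392.22 mm³
X̄ = 4389051.51 / 28982.12 = 151.44 mm
Ȳ = 1465392.22 / 28982.12 = 50.56 mm

X̄ = 151.44 mm, Ȳ = 50.56 mm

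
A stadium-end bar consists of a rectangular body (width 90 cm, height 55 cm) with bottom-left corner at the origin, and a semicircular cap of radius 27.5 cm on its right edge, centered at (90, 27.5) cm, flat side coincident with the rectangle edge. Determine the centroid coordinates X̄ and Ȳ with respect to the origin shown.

X̄ = 55.97 cm, Ȳ = 27.50 cm

rectangular body: A = 90 × 55 = 4950.00, centroid at (45.00, 27.50).
semicircular end: A = ½π·27.5² = 1187.91, centroid at (101.67, 27.50).
ΣA = 6137.91 cm²
ΣAX̄ = (4950.00)(45.00) + (1187.91)(101.67) = 343526.91 cm³
ΣAȲ = (4950.00)(27.50) + (1187.91)(27.50) = 168792.65 cm³
X̄ = 343526.91 / 6137.91 = 55.97 cm
Ȳ = 168792.65 / 6137.91 = 27.50 cm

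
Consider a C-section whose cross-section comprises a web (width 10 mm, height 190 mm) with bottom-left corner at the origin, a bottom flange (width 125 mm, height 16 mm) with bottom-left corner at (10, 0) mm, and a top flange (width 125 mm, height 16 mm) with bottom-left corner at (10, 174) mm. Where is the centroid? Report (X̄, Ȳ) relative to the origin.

X̄ = 50.76 mm, Ȳ = 95.00 mm

web: A = 10 × 190 = 1900.00, centroid at (5.00, 95.00).
bottom flange: A = 125 × 16 = 2000.00, centroid at (72.50, 8.00).
top flange: A = 125 × 16 = 2000.00, centroid at (72.50, 182.00).
ΣA = 5900.00 mm², ΣAX̄ = 299500.00 mm³, ΣAȲ = 560500.00 mm³.
X̄ = 299500.00/5900.00 = 50.76 mm; Ȳ = 560500.00/5900.00 = 95.00 mm.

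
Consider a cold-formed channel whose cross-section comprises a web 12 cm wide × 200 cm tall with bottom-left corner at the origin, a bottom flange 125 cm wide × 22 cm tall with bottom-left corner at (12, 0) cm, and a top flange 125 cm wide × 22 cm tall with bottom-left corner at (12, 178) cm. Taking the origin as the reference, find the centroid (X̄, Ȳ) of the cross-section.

web: A = 12 × 200 = 2400.00, centroid at (6.00, 100.00).
bottom flange: A = 125 × 22 = 2750.00, centroid at (74.50, 11.00).
top flange: A = 125 × 22 = 2750.00, centroid at (74.50, 189.00).
ΣA = 7900.00 cm²
ΣAX̄ = (2400.00)(6.00) + (2750.00)(74.50) + (2750.00)(74.50) = 424150.00 cm³
ΣAȲ = (2400.00)(100.00) + (2750.00)(11.00) + (2750.00)(189.00) = 790000.00 cm³
X̄ = 424150.00 / 7900.00 = 53.69 cm
Ȳ = 790000.00 / 7900.00 = 100.00 cm

X̄ = 53.69 cm, Ȳ = 100.00 cm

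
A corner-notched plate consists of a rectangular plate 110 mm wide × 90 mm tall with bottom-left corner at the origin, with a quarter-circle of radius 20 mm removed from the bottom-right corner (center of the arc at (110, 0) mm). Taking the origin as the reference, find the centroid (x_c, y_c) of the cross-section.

x_c = 53.48 mm, y_c = 46.20 mm

plate: A = 110 × 90 = 9900.00, centroid at (55.00, 45.00).
removed quarter-circle: A = −¼π·20² = -314.16, centroid at (101.51, 8.49).
ΣA = 9585.84 mm²
ΣAx_c = (9900.00)(55.00) + (-314.16)(101.51) = 512609.15 mm³
ΣAy_c = (9900.00)(45.00) + (-314.16)(8.49) = 442833.33 mm³
x_c = 512609.15 / 9585.84 = 53.48 mm
y_c = 442833.33 / 9585.84 = 46.20 mm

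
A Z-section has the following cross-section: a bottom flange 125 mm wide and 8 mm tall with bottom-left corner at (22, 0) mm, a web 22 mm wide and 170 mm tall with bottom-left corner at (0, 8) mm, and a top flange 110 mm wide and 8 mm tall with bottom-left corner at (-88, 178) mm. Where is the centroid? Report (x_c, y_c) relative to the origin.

x_c = 17.19 mm, y_c = 91.10 mm

bottom flange: A = 125 × 8 = 1000.00, centroid at (84.50, 4.00).
web: A = 22 × 170 = 3740.00, centroid at (11.00, 93.00).
top flange: A = 110 × 8 = 880.00, centroid at (-33.00, 182.00).
ΣA = 5620.00 mm², ΣAx_c = 96600.00 mm³, ΣAy_c = 511980.00 mm³.
x_c = 96600.00/5620.00 = 17.19 mm; y_c = 511980.00/5620.00 = 91.10 mm.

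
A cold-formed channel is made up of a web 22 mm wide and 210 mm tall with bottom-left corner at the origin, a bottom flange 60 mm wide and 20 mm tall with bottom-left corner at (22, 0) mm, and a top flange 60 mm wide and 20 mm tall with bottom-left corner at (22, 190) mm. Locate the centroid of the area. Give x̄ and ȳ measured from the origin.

web: A = 22 × 210 = 4620.00, centroid at (11.00, 105.00).
bottom flange: A = 60 × 20 = 1200.00, centroid at (52.00, 10.00).
top flange: A = 60 × 20 = 1200.00, centroid at (52.00, 200.00).
ΣA = 7020.00 mm²
ΣAx̄ = (4620.00)(11.00) + (1200.00)(52.00) + (1200.00)(52.00) = 175620.00 mm³
ΣAȳ = (4620.00)(105.00) + (1200.00)(10.00) + (1200.00)(200.00) = 737100.00 mm³
x̄ = 175620.00 / 7020.00 = 25.02 mm
ȳ = 737100.00 / 7020.00 = 105.00 mm

x̄ = 25.02 mm, ȳ = 105.00 mm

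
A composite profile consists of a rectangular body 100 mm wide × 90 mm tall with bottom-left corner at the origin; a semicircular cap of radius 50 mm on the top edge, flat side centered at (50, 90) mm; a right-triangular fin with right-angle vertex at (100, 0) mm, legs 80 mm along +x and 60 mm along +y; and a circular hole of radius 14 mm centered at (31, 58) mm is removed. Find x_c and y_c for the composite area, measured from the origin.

Part | A | x̄ᵢ | ȳᵢ | A·x̄ᵢ | A·ȳᵢ
rectangular body | 9000.00 | 50.00 | 45.00 | 450000.00 | 405000.00
semicircular top | 3926.99 | 50.00 | 111.22 | 196349.54 | 436762.51
triangular fin | 2400.00 | 126.67 | 20.00 | 304000.00 | 48000.00
hole | -615.75 | 31.00 | 58.00 | -19088.32 | -35713.63
Σ | 14711.24 |  |  | 931261.22 | 854048.88
x_c = 931261.22 / 14711.24 = 63.30 mm
y_c = 854048.88 / 14711.24 = 58.05 mm

x_c = 63.30 mm, y_c = 58.05 mm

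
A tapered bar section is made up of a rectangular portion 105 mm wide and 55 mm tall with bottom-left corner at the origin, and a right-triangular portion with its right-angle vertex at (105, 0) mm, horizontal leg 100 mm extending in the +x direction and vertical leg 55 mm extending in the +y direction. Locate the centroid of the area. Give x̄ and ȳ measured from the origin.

x̄ = 80.19 mm, ȳ = 24.54 mm

Part | A | x̄ᵢ | ȳᵢ | A·x̄ᵢ | A·ȳᵢ
rectangular portion | 5775.00 | 52.50 | 27.50 | 303187.50 | 158812.50
triangular portion | 2750.00 | 138.33 | 18.33 | 380416.67 | 50416.67
Σ | 8525.00 |  |  | 683604.17 | 209229.17
x̄ = 683604.17 / 8525.00 = 80.19 mm
ȳ = 209229.17 / 8525.00 = 24.54 mm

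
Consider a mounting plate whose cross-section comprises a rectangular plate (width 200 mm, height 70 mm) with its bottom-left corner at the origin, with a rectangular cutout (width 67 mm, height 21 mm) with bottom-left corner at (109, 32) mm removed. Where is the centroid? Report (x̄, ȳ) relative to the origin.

plate: A = 200 × 70 = 14000.00, centroid at (100.00, 35.00).
hole: A = −(67 × 21) = -1407.00, centroid at (142.50, 42.50).
ΣA = 12593.00 mm²
ΣAx̄ = (14000.00)(100.00) + (-1407.00)(142.50) = 1199502.50 mm³
ΣAȳ = (14000.00)(35.00) + (-1407.00)(42.50) = 430202.50 mm³
x̄ = 1199502.50 / 12593.00 = 95.25 mm
ȳ = 430202.50 / 12593.00 = 34.16 mm

x̄ = 95.25 mm, ȳ = 34.16 mm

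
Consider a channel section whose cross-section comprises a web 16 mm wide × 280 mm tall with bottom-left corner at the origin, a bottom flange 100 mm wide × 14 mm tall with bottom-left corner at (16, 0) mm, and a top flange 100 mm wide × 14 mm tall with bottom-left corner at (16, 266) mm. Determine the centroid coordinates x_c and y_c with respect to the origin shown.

web: A = 16 × 280 = 4480.00, centroid at (8.00, 140.00).
bottom flange: A = 100 × 14 = 1400.00, centroid at (66.00, 7.00).
top flange: A = 100 × 14 = 1400.00, centroid at (66.00, 273.00).
ΣA = 7280.00 mm²
ΣAx_c = (4480.00)(8.00) + (1400.00)(66.00) + (1400.00)(66.00) = 220640.00 mm³
ΣAy_c = (4480.00)(140.00) + (1400.00)(7.00) + (1400.00)(273.00) = 1019200.00 mm³
x_c = 220640.00 / 7280.00 = 30.31 mm
y_c = 1019200.00 / 7280.00 = 140.00 mm

x_c = 30.31 mm, y_c = 140.00 mm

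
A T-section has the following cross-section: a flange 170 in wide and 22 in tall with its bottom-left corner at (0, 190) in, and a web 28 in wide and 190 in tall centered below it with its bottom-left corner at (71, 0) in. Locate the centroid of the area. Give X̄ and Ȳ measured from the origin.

X̄ = 85.00 in, Ȳ = 138.76 in

web: A = 28 × 190 = 5320.00, centroid at (85.00, 95.00).
flange: A = 170 × 22 = 3740.00, centroid at (85.00, 201.00).
ΣA = 9060.00 in², ΣAX̄ = 770100.00 in³, ΣAȲ = 1257140.00 in³.
X̄ = 770100.00/9060.00 = 85.00 in; Ȳ = 1257140.00/9060.00 = 138.76 in.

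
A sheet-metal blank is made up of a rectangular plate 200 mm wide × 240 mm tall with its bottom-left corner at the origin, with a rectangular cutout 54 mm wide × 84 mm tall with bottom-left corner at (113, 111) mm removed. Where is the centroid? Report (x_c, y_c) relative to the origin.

Part | A | x̄ᵢ | ȳᵢ | A·x̄ᵢ | A·ȳᵢ
plate | 48000.00 | 100.00 | 120.00 | 4800000.00 | 5760000.00
hole | -4536.00 | 140.00 | 153.00 | -635040.00 | -694008.00
Σ | 43464.00 |  |  | 4164960.00 | 5065992.00
x_c = 4164960.00 / 43464.00 = 95.83 mm
y_c = 5065992.00 / 43464.00 = 116.56 mm

x_c = 95.83 mm, y_c = 116.56 mm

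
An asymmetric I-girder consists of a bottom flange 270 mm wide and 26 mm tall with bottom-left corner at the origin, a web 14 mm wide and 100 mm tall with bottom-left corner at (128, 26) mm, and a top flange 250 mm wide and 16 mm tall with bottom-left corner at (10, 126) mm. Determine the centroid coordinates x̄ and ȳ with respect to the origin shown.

x̄ = 135.00 mm, ȳ = 59.07 mm

bottom flange: A = 270 × 26 = 7020.00, centroid at (135.00, 13.00).
web: A = 14 × 100 = 1400.00, centroid at (135.00, 76.00).
top flange: A = 250 × 16 = 4000.00, centroid at (135.00, 134.00).
ΣA = 12420.00 mm²
ΣAx̄ = (7020.00)(135.00) + (1400.00)(135.00) + (4000.00)(135.00) = 1676700.00 mm³
ΣAȳ = (7020.00)(13.00) + (1400.00)(76.00) + (4000.00)(134.00) = 733660.00 mm³
x̄ = 1676700.00 / 12420.00 = 135.00 mm
ȳ = 733660.00 / 12420.00 = 59.07 mm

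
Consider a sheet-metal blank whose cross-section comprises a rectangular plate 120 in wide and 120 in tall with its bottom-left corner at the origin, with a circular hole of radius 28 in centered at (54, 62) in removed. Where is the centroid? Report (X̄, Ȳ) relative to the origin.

X̄ = 61.24 in, Ȳ = 59.59 in

plate: A = 120 × 120 = 14400.00, centroid at (60.00, 60.00).
hole: A = −π·28² = -2463.01, centroid at (54.00, 62.00).
ΣA = 11936.99 in², ΣAX̄ = 730997.53 in³, ΣAȲ = 711293.46 in³.
X̄ = 730997.53/11936.99 = 61.24 in; Ȳ = 711293.46/11936.99 = 59.59 in.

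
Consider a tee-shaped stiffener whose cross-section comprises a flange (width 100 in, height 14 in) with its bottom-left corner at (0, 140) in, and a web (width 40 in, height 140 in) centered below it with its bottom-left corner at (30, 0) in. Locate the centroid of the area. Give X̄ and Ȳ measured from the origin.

X̄ = 50.00 in, Ȳ = 85.40 in

web: A = 40 × 140 = 5600.00, centroid at (50.00, 70.00).
flange: A = 100 × 14 = 1400.00, centroid at (50.00, 147.00).
ΣA = 7000.00 in²
ΣAX̄ = (5600.00)(50.00) + (1400.00)(50.00) = 350000.00 in³
ΣAȲ = (5600.00)(70.00) + (1400.00)(147.00) = 597800.00 in³
X̄ = 350000.00 / 7000.00 = 50.00 in
Ȳ = 597800.00 / 7000.00 = 85.40 in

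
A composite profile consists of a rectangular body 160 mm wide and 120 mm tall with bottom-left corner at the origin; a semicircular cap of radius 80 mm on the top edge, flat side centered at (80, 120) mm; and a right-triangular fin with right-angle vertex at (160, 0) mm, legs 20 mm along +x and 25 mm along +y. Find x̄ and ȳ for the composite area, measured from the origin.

x̄ = 80.73 mm, ȳ = 91.58 mm

Part | A | x̄ᵢ | ȳᵢ | A·x̄ᵢ | A·ȳᵢ
rectangular body | 19200.00 | 80.00 | 60.00 | 1536000.00 | 1152000.00
semicircular top | 10053.10 | 80.00 | 153.95 | 804247.72 | 1547704.91
triangular fin | 250.00 | 166.67 | 8.33 | 41666.67 | 2083.33
Σ | 29503.10 |  |  | 2381914.39 | 2701788.25
x̄ = 2381914.39 / 29503.10 = 80.73 mm
ȳ = 2701788.25 / 29503.10 = 91.58 mm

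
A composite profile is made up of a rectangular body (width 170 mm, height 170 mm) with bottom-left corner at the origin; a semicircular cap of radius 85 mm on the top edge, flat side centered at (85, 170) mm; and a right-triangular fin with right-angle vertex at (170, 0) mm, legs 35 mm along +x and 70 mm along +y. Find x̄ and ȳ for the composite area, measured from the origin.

x̄ = 87.86 mm, ȳ = 116.31 mm

rectangular body: A = 170 × 170 = 28900.00, centroid at (85.00, 85.00).
semicircular top: A = ½π·85² = 11349.00, centroid at (85.00, 206.08).
triangular fin: A = ½·35·70 = 1225.00, centroid at (181.67, 23.33).
ΣA = 41474.00 mm², ΣAx̄ = 3643706.96 mm³, ΣAȳ = 4823830.59 mm³.
x̄ = 3643706.96/41474.00 = 87.86 mm; ȳ = 4823830.59/41474.00 = 116.31 mm.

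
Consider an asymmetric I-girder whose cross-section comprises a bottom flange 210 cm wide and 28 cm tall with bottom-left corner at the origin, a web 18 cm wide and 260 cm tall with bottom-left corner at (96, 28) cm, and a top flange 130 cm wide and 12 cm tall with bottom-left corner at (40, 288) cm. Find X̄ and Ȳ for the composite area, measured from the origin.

Part | A | x̄ᵢ | ȳᵢ | A·x̄ᵢ | A·ȳᵢ
bottom flange | 5880.00 | 105.00 | 14.00 | 617400.00 | 82320.00
web | 4680.00 | 105.00 | 158.00 | 491400.00 | 739440.00
top flange | 1560.00 | 105.00 | 294.00 | 163800.00 | 458640.00
Σ | 12120.00 |  |  | 1272600.00 | 1280400.00
X̄ = 1272600.00 / 12120.00 = 105.00 cm
Ȳ = 1280400.00 / 12120.00 = 105.64 cm

X̄ = 105.00 cm, Ȳ = 105.64 cm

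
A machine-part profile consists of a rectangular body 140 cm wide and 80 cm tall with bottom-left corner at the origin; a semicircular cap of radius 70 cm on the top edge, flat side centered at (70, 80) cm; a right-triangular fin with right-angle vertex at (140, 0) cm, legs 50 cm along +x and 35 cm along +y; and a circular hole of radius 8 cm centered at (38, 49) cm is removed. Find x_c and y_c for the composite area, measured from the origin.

rectangular body: A = 140 × 80 = 11200.00, centroid at (70.00, 40.00).
semicircular top: A = ½π·70² = 7696.90, centroid at (70.00, 109.71).
triangular fin: A = ½·50·35 = 875.00, centroid at (156.67, 11.67).
hole: A = −π·8² = -201.06, centroid at (38.00, 49.00).
ΣA = 19570.84 cm²
ΣAx_c = (11200.00)(70.00) + (7696.90)(70.00) + (875.00)(156.67) + (-201.06)(38.00) = 1452226.12 cm³
ΣAy_c = (11200.00)(40.00) + (7696.90)(109.71) + (875.00)(11.67) + (-201.06)(49.00) = 1292775.13 cm³
x_c = 1452226.12 / 19570.84 = 74.20 cm
y_c = 1292775.13 / 19570.84 = 66.06 cm

x_c = 74.20 cm, y_c = 66.06 cm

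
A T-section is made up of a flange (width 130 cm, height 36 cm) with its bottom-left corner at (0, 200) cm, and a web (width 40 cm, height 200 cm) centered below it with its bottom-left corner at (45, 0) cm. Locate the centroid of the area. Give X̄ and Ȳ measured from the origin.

Part | A | x̄ᵢ | ȳᵢ | A·x̄ᵢ | A·ȳᵢ
web | 8000.00 | 65.00 | 100.00 | 520000.00 | 800000.00
flange | 4680.00 | 65.00 | 218.00 | 304200.00 | 1020240.00
Σ | 12680.00 |  |  | 824200.00 | 1820240.00
X̄ = 824200.00 / 12680.00 = 65.00 cm
Ȳ = 1820240.00 / 12680.00 = 143.55 cm

X̄ = 65.00 cm, Ȳ = 143.55 cm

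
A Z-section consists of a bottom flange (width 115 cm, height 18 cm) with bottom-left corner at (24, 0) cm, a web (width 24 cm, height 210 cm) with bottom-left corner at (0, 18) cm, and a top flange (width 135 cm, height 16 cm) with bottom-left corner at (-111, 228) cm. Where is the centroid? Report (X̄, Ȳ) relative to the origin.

X̄ = 14.59 cm, Ȳ = 123.87 cm

bottom flange: A = 115 × 18 = 2070.00, centroid at (81.50, 9.00).
web: A = 24 × 210 = 5040.00, centroid at (12.00, 123.00).
top flange: A = 135 × 16 = 2160.00, centroid at (-43.50, 236.00).
ΣA = 9270.00 cm²
ΣAX̄ = (2070.00)(81.50) + (5040.00)(12.00) + (2160.00)(-43.50) = 135225.00 cm³
ΣAȲ = (2070.00)(9.00) + (5040.00)(123.00) + (2160.00)(236.00) = 1148310.00 cm³
X̄ = 135225.00 / 9270.00 = 14.59 cm
Ȳ = 1148310.00 / 9270.00 = 123.87 cm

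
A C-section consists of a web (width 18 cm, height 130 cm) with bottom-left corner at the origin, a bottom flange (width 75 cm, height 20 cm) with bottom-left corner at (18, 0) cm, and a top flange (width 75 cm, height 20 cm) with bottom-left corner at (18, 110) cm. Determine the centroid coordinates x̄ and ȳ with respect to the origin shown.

web: A = 18 × 130 = 2340.00, centroid at (9.00, 65.00).
bottom flange: A = 75 × 20 = 1500.00, centroid at (55.50, 10.00).
top flange: A = 75 × 20 = 1500.00, centroid at (55.50, 120.00).
ΣA = 5340.00 cm², ΣAx̄ = 187560.00 cm³, ΣAȳ = 347100.00 cm³.
x̄ = 187560.00/5340.00 = 35.12 cm; ȳ = 347100.00/5340.00 = 65.00 cm.

x̄ = 35.12 cm, ȳ = 65.00 cm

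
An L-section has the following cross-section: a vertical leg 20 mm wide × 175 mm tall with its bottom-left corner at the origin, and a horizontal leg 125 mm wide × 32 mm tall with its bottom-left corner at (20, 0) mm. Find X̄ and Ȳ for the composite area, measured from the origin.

X̄ = 48.67 mm, Ȳ = 49.37 mm

vertical leg: A = 20 × 175 = 3500.00, centroid at (10.00, 87.50).
horizontal leg: A = 125 × 32 = 4000.00, centroid at (82.50, 16.00).
ΣA = 7500.00 mm², ΣAX̄ = 365000.00 mm³, ΣAȲ = 370250.00 mm³.
X̄ = 365000.00/7500.00 = 48.67 mm; Ȳ = 370250.00/7500.00 = 49.37 mm.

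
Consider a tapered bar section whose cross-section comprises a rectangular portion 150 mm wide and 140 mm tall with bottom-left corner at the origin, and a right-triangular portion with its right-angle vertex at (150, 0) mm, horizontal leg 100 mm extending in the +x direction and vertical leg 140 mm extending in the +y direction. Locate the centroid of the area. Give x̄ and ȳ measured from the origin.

rectangular portion: A = 150 × 140 = 21000.00, centroid at (75.00, 70.00).
triangular portion: A = ½·100·140 = 7000.00, centroid at (183.33, 46.67).
ΣA = 28000.00 mm²
ΣAx̄ = (21000.00)(75.00) + (7000.00)(183.33) = 2858333.33 mm³
ΣAȳ = (21000.00)(70.00) + (7000.00)(46.67) = 1796666.67 mm³
x̄ = 2858333.33 / 28000.00 = 102.08 mm
ȳ = 1796666.67 / 28000.00 = 64.17 mm

x̄ = 102.08 mm, ȳ = 64.17 mm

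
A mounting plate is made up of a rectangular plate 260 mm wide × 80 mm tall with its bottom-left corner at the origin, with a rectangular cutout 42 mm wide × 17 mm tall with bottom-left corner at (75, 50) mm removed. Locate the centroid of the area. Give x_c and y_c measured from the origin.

plate: A = 260 × 80 = 20800.00, centroid at (130.00, 40.00).
hole: A = −(42 × 17) = -714.00, centroid at (96.00, 58.50).
ΣA = 20086.00 mm²
ΣAx_c = (20800.00)(130.00) + (-714.00)(96.00) = 2635456.00 mm³
ΣAy_c = (20800.00)(40.00) + (-714.00)(58.50) = 790231.00 mm³
x_c = 2635456.00 / 20086.00 = 131.21 mm
y_c = 790231.00 / 20086.00 = 39.34 mm

x_c = 131.21 mm, y_c = 39.34 mm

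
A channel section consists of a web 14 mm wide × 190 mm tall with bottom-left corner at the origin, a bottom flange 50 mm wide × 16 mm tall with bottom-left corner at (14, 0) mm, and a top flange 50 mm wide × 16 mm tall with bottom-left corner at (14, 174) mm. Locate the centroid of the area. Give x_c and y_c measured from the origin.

web: A = 14 × 190 = 2660.00, centroid at (7.00, 95.00).
bottom flange: A = 50 × 16 = 800.00, centroid at (39.00, 8.00).
top flange: A = 50 × 16 = 800.00, centroid at (39.00, 182.00).
ΣA = 4260.00 mm²
ΣAx_c = (2660.00)(7.00) + (800.00)(39.00) + (800.00)(39.00) = 81020.00 mm³
ΣAy_c = (2660.00)(95.00) + (800.00)(8.00) + (800.00)(182.00) = 404700.00 mm³
x_c = 81020.00 / 4260.00 = 19.02 mm
y_c = 404700.00 / 4260.00 = 95.00 mm

x_c = 19.02 mm, y_c = 95.00 mm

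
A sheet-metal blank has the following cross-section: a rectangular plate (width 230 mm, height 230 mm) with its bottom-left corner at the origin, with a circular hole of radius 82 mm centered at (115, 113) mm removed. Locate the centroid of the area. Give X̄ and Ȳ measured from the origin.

X̄ = 115.00 mm, Ȳ = 116.33 mm

plate: A = 230 × 230 = 52900.00, centroid at (115.00, 115.00).
hole: A = −π·82² = -21124.07, centroid at (115.00, 113.00).
ΣA = 31775.93 mm²
ΣAX̄ = (52900.00)(115.00) + (-21124.07)(115.00) = 3654232.06 mm³
ΣAȲ = (52900.00)(115.00) + (-21124.07)(113.00) = 3696480.20 mm³
X̄ = 3654232.06 / 31775.93 = 115.00 mm
Ȳ = 3696480.20 / 31775.93 = 116.33 mm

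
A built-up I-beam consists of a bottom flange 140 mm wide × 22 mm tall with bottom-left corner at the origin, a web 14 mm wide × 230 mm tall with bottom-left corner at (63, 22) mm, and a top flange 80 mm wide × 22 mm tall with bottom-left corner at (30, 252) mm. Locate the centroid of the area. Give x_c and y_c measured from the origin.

x_c = 70.00 mm, y_c = 116.36 mm

bottom flange: A = 140 × 22 = 3080.00, centroid at (70.00, 11.00).
web: A = 14 × 230 = 3220.00, centroid at (70.00, 137.00).
top flange: A = 80 × 22 = 1760.00, centroid at (70.00, 263.00).
ΣA = 8060.00 mm², ΣAx_c = 564200.00 mm³, ΣAy_c = 937900.00 mm³.
x_c = 564200.00/8060.00 = 70.00 mm; y_c = 937900.00/8060.00 = 116.36 mm.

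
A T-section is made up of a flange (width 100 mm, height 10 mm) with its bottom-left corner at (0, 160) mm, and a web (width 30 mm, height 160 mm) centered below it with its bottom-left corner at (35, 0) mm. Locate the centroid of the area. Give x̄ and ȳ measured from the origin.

x̄ = 50.00 mm, ȳ = 94.66 mm

Part | A | x̄ᵢ | ȳᵢ | A·x̄ᵢ | A·ȳᵢ
web | 4800.00 | 50.00 | 80.00 | 240000.00 | 384000.00
flange | 1000.00 | 50.00 | 165.00 | 50000.00 | 165000.00
Σ | 5800.00 |  |  | 290000.00 | 549000.00
x̄ = 290000.00 / 5800.00 = 50.00 mm
ȳ = 549000.00 / 5800.00 = 94.66 mm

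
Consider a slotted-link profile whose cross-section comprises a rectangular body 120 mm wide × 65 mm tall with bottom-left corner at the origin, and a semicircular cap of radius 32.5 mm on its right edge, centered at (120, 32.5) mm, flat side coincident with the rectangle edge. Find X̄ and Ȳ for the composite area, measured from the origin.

rectangular body: A = 120 × 65 = 7800.00, centroid at (60.00, 32.50).
semicircular end: A = ½π·32.5² = 1659.15, centroid at (133.79, 32.50).
ΣA = 9459.15 mm², ΣAX̄ = 689983.85 mm³, ΣAȲ = 307422.49 mm³.
X̄ = 689983.85/9459.15 = 72.94 mm; Ȳ = 307422.49/9459.15 = 32.50 mm.

X̄ = 72.94 mm, Ȳ = 32.50 mm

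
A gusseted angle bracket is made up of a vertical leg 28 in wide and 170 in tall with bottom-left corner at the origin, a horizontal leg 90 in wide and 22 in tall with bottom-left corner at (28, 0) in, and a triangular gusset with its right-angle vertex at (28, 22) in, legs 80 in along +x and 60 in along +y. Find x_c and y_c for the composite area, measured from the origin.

x_c = 37.46 in, y_c = 57.68 in

vertical leg: A = 28 × 170 = 4760.00, centroid at (14.00, 85.00).
horizontal leg: A = 90 × 22 = 1980.00, centroid at (73.00, 11.00).
gusset: A = ½·80·60 = 2400.00, centroid at (54.67, 42.00).
ΣA = 9140.00 in²
ΣAx_c = (4760.00)(14.00) + (1980.00)(73.00) + (2400.00)(54.67) = 342380.00 in³
ΣAy_c = (4760.00)(85.00) + (1980.00)(11.00) + (2400.00)(42.00) = 527180.00 in³
x_c = 342380.00 / 9140.00 = 37.46 in
y_c = 527180.00 / 9140.00 = 57.68 in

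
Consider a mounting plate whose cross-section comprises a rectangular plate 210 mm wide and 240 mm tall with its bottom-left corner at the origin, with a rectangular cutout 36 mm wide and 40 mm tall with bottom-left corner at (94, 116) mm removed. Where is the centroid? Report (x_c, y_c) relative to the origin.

x_c = 104.79 mm, y_c = 119.53 mm

plate: A = 210 × 240 = 50400.00, centroid at (105.00, 120.00).
hole: A = −(36 × 40) = -1440.00, centroid at (112.00, 136.00).
ΣA = 48960.00 mm²
ΣAx_c = (50400.00)(105.00) + (-1440.00)(112.00) = 5130720.00 mm³
ΣAy_c = (50400.00)(120.00) + (-1440.00)(136.00) = 5852160.00 mm³
x_c = 5130720.00 / 48960.00 = 104.79 mm
y_c = 5852160.00 / 48960.00 = 119.53 mm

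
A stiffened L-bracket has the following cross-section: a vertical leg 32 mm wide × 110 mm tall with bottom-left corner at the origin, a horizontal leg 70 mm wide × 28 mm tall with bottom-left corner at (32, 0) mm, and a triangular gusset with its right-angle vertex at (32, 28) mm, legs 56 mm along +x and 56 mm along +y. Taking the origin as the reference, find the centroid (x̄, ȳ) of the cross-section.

Part | A | x̄ᵢ | ȳᵢ | A·x̄ᵢ | A·ȳᵢ
vertical leg | 3520.00 | 16.00 | 55.00 | 56320.00 | 193600.00
horizontal leg | 1960.00 | 67.00 | 14.00 | 131320.00 | 27440.00
gusset | 1568.00 | 50.67 | 46.67 | 79445.33 | 73173.33
Σ | 7048.00 |  |  | 267085.33 | 294213.33
x̄ = 267085.33 / 7048.00 = 37.90 mm
ȳ = 294213.33 / 7048.00 = 41.74 mm

x̄ = 37.90 mm, ȳ = 41.74 mm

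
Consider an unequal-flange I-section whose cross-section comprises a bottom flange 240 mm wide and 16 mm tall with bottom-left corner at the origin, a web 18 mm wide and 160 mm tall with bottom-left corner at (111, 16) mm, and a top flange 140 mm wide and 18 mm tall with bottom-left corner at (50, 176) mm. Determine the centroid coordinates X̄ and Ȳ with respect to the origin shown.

bottom flange: A = 240 × 16 = 3840.00, centroid at (120.00, 8.00).
web: A = 18 × 160 = 2880.00, centroid at (120.00, 96.00).
top flange: A = 140 × 18 = 2520.00, centroid at (120.00, 185.00).
ΣA = 9240.00 mm²
ΣAX̄ = (3840.00)(120.00) + (2880.00)(120.00) + (2520.00)(120.00) = 1108800.00 mm³
ΣAȲ = (3840.00)(8.00) + (2880.00)(96.00) + (2520.00)(185.00) = 773400.00 mm³
X̄ = 1108800.00 / 9240.00 = 120.00 mm
Ȳ = 773400.00 / 9240.00 = 83.70 mm

X̄ = 120.00 mm, Ȳ = 83.70 mm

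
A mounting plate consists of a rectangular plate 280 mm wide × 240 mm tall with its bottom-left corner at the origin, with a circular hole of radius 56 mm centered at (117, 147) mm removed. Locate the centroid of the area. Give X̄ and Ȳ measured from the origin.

X̄ = 143.95 mm, Ȳ = 115.36 mm

Part | A | x̄ᵢ | ȳᵢ | A·x̄ᵢ | A·ȳᵢ
plate | 67200.00 | 140.00 | 120.00 | 9408000.00 | 8064000.00
hole | -9852.03 | 117.00 | 147.00 | -1152688.04 | -1448249.08
Σ | 57347.97 |  |  | 8255311.96 | 6615750.92
X̄ = 8255311.96 / 57347.97 = 143.95 mm
Ȳ = 6615750.92 / 57347.97 = 115.36 mm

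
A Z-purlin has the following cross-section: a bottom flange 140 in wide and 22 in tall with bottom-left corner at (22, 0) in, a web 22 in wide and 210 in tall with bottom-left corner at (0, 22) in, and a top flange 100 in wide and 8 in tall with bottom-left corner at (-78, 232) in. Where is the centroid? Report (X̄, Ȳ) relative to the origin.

X̄ = 36.68 in, Ȳ = 95.23 in

bottom flange: A = 140 × 22 = 3080.00, centroid at (92.00, 11.00).
web: A = 22 × 210 = 4620.00, centroid at (11.00, 127.00).
top flange: A = 100 × 8 = 800.00, centroid at (-28.00, 236.00).
ΣA = 8500.00 in²
ΣAX̄ = (3080.00)(92.00) + (4620.00)(11.00) + (800.00)(-28.00) = 311780.00 in³
ΣAȲ = (3080.00)(11.00) + (4620.00)(127.00) + (800.00)(236.00) = 809420.00 in³
X̄ = 311780.00 / 8500.00 = 36.68 in
Ȳ = 809420.00 / 8500.00 = 95.23 in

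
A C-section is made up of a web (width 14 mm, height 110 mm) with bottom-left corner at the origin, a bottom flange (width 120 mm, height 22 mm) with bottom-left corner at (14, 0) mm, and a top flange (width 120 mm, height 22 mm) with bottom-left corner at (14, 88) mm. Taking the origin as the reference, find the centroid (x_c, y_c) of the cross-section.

web: A = 14 × 110 = 1540.00, centroid at (7.00, 55.00).
bottom flange: A = 120 × 22 = 2640.00, centroid at (74.00, 11.00).
top flange: A = 120 × 22 = 2640.00, centroid at (74.00, 99.00).
ΣA = 6820.00 mm²
ΣAx_c = (1540.00)(7.00) + (2640.00)(74.00) + (2640.00)(74.00) = 401500.00 mm³
ΣAy_c = (1540.00)(55.00) + (2640.00)(11.00) + (2640.00)(99.00) = 375100.00 mm³
x_c = 401500.00 / 6820.00 = 58.87 mm
y_c = 375100.00 / 6820.00 = 55.00 mm

x_c = 58.87 mm, y_c = 55.00 mm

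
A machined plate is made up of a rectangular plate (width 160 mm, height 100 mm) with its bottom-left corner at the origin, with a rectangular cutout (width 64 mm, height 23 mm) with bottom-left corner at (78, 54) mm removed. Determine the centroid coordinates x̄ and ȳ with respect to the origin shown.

plate: A = 160 × 100 = 16000.00, centroid at (80.00, 50.00).
hole: A = −(64 × 23) = -1472.00, centroid at (110.00, 65.50).
ΣA = 14528.00 mm², ΣAx̄ = 1118080.00 mm³, ΣAȳ = 703584.00 mm³.
x̄ = 1118080.00/14528.00 = 76.96 mm; ȳ = 703584.00/14528.00 = 48.43 mm.

x̄ = 76.96 mm, ȳ = 48.43 mm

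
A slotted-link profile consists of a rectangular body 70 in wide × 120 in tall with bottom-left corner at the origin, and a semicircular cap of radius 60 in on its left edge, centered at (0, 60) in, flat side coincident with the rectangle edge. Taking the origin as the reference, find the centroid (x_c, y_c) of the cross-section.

rectangular body: A = 70 × 120 = 8400.00, centroid at (35.00, 60.00).
semicircular end: A = ½π·60² = 5654.87, centroid at (-25.46, 60.00).
ΣA = 14054.87 in²
ΣAx_c = (8400.00)(35.00) + (5654.87)(-25.46) = 150000.00 in³
ΣAy_c = (8400.00)(60.00) + (5654.87)(60.00) = 843292.01 in³
x_c = 150000.00 / 14054.87 = 10.67 in
y_c = 843292.01 / 14054.87 = 60.00 in

x_c = 10.67 in, y_c = 60.00 in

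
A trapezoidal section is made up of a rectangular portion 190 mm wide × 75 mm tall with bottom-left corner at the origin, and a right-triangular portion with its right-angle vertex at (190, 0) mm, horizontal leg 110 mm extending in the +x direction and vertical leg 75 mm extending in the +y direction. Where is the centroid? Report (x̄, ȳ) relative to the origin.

x̄ = 124.56 mm, ȳ = 34.69 mm

rectangular portion: A = 190 × 75 = 14250.00, centroid at (95.00, 37.50).
triangular portion: A = ½·110·75 = 4125.00, centroid at (226.67, 25.00).
ΣA = 18375.00 mm²
ΣAx̄ = (14250.00)(95.00) + (4125.00)(226.67) = 2288750.00 mm³
ΣAȳ = (14250.00)(37.50) + (4125.00)(25.00) = 637500.00 mm³
x̄ = 2288750.00 / 18375.00 = 124.56 mm
ȳ = 637500.00 / 18375.00 = 34.69 mm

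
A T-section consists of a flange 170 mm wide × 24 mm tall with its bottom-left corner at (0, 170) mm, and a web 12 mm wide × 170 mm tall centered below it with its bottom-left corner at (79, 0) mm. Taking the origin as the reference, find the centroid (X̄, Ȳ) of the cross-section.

X̄ = 85.00 mm, Ȳ = 149.67 mm

web: A = 12 × 170 = 2040.00, centroid at (85.00, 85.00).
flange: A = 170 × 24 = 4080.00, centroid at (85.00, 182.00).
ΣA = 6120.00 mm², ΣAX̄ = 520200.00 mm³, ΣAȲ = 915960.00 mm³.
X̄ = 520200.00/6120.00 = 85.00 mm; Ȳ = 915960.00/6120.00 = 149.67 mm.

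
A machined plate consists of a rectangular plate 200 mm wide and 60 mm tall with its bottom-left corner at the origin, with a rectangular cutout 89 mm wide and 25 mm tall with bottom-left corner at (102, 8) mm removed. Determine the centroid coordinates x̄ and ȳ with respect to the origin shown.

plate: A = 200 × 60 = 12000.00, centroid at (100.00, 30.00).
hole: A = −(89 × 25) = -2225.00, centroid at (146.50, 20.50).
ΣA = 9775.00 mm²
ΣAx̄ = (12000.00)(100.00) + (-2225.00)(146.50) = 874037.50 mm³
ΣAȳ = (12000.00)(30.00) + (-2225.00)(20.50) = 314387.50 mm³
x̄ = 874037.50 / 9775.00 = 89.42 mm
ȳ = 314387.50 / 9775.00 = 32.16 mm

x̄ = 89.42 mm, ȳ = 32.16 mm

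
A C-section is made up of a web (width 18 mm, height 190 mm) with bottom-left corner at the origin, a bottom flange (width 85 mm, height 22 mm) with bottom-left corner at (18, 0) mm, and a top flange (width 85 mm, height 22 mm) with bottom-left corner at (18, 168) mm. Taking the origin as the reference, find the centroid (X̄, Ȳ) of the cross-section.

X̄ = 35.90 mm, Ȳ = 95.00 mm

web: A = 18 × 190 = 3420.00, centroid at (9.00, 95.00).
bottom flange: A = 85 × 22 = 1870.00, centroid at (60.50, 11.00).
top flange: A = 85 × 22 = 1870.00, centroid at (60.50, 179.00).
ΣA = 7160.00 mm²
ΣAX̄ = (3420.00)(9.00) + (1870.00)(60.50) + (1870.00)(60.50) = 257050.00 mm³
ΣAȲ = (3420.00)(95.00) + (1870.00)(11.00) + (1870.00)(179.00) = 680200.00 mm³
X̄ = 257050.00 / 7160.00 = 35.90 mm
Ȳ = 680200.00 / 7160.00 = 95.00 mm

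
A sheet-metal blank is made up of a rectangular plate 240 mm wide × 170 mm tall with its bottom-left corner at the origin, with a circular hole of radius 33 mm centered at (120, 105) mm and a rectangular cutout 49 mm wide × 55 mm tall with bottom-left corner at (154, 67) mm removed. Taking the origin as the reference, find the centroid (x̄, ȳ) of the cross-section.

x̄ = 115.45 mm, ȳ = 82.29 mm

plate: A = 240 × 170 = 40800.00, centroid at (120.00, 85.00).
hole 1: A = −π·33² = -3421.19, centroid at (120.00, 105.00).
hole 2: A = −(49 × 55) = -2695.00, centroid at (178.50, 94.50).
ΣA = 34683.81 mm²
ΣAx̄ = (40800.00)(120.00) + (-3421.19)(120.00) + (-2695.00)(178.50) = 4004399.17 mm³
ΣAȳ = (40800.00)(85.00) + (-3421.19)(105.00) + (-2695.00)(94.50) = 2854097.09 mm³
x̄ = 4004399.17 / 34683.81 = 115.45 mm
ȳ = 2854097.09 / 34683.81 = 82.29 mm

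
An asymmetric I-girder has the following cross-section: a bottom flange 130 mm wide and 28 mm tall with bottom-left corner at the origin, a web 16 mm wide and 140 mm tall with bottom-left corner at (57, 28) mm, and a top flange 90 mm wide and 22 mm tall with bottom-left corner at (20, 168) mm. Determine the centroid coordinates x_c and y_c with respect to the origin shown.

bottom flange: A = 130 × 28 = 3640.00, centroid at (65.00, 14.00).
web: A = 16 × 140 = 2240.00, centroid at (65.00, 98.00).
top flange: A = 90 × 22 = 1980.00, centroid at (65.00, 179.00).
ΣA = 7860.00 mm²
ΣAx_c = (3640.00)(65.00) + (2240.00)(65.00) + (1980.00)(65.00) = 510900.00 mm³
ΣAy_c = (3640.00)(14.00) + (2240.00)(98.00) + (1980.00)(179.00) = 624900.00 mm³
x_c = 510900.00 / 7860.00 = 65.00 mm
y_c = 624900.00 / 7860.00 = 79.50 mm

x_c = 65.00 mm, y_c = 79.50 mm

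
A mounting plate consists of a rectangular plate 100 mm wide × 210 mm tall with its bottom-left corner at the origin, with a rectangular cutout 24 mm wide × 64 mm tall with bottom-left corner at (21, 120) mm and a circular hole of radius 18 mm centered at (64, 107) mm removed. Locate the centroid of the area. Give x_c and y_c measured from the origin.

plate: A = 100 × 210 = 21000.00, centroid at (50.00, 105.00).
hole 1: A = −(24 × 64) = -1536.00, centroid at (33.00, 152.00).
hole 2: A = −π·18² = -1017.88, centroid at (64.00, 107.00).
ΣA = 18446.12 mm², ΣAx_c = 934167.93 mm³, ΣAy_c = 1862615.27 mm³.
x_c = 934167.93/18446.12 = 50.64 mm; y_c = 1862615.27/18446.12 = 100.98 mm.

x_c = 50.64 mm, y_c = 100.98 mm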